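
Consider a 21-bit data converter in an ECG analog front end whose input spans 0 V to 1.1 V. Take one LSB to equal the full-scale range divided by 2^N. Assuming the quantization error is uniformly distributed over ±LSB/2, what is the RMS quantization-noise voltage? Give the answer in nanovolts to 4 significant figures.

V_FS = 1.1 V.
LSB = 1.1 V / 2^21 = 0.524521 µV.
RMS of a uniform error over width LSB is LSB/√12 = 151.4 nV.

151.4 nV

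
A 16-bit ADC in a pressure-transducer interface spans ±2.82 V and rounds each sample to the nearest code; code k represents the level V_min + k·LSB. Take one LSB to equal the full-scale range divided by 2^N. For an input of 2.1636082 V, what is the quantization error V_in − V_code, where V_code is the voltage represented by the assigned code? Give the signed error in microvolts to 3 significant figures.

−15.5 µV

Span: 2.82 V − (-2.82 V) = 5.64 V. LSB = 5.64 V / 2^16 ≈ 86.06 µV.
(V_in − V_min)/LSB = (2.1636082 − (-2.82)) × 65536/5.64 = 57908.8204 → nearest code k = 57909.
V_code = V_min + k × range/2^16 = -2.82 + 57909 × 5.64/65536 = 2.1636236572 V.
e = 2.1636082 − (2.1636236572) = −15.5 µV.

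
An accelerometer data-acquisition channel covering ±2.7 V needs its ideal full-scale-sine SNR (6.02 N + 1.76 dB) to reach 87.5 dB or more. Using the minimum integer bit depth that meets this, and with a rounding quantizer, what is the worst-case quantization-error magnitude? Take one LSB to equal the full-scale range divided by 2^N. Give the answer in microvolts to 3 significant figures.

The full-scale span is 2.7 − (-2.7) = 5.4 V.
6.02 N + 1.76 ≥ 87.5 gives N ≥ 14.243, so the minimum integer is 15.
LSB = 5.4 V ÷ 2^15 = 5.4/32768 V = 164.79 µV.
Max error for round-to-nearest is LSB/2 = 82.4 µV.

82.4 µV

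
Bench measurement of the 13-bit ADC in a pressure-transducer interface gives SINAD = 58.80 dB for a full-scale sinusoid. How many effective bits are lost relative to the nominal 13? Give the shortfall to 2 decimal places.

Effective bits = (58.80 − 1.76)/6.02 = 9.4751.
Shortfall = 13 − 9.4751 = 3.5249 bits.

3.52 bits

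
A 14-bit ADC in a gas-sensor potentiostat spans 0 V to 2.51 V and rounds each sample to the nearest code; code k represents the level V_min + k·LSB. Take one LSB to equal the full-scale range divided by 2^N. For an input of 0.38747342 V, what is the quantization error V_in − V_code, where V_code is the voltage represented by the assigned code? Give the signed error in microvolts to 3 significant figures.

V_FS = 2.51 V. LSB = 2.51 V / 2^14 ≈ 153.2 µV.
(V_in − V_min)/LSB = (0.38747342 − (0)) × 16384/2.51 = 2529.2289 → nearest code k = 2529.
V_code = V_min + k × range/2^14 = 0 + 2529 × 2.51/16384 = 0.38743835449 V.
Error = V_in − V_code = 0.38747342 − (0.38743835449) = +35.1 µV.

+35.1 µV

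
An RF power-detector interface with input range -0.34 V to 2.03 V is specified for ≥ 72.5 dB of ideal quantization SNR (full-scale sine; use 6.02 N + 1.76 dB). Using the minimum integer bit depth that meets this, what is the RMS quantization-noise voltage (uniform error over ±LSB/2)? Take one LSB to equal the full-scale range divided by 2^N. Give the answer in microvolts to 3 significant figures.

167 µV

Span: 2.03 V − (-0.34 V) = 2.37 V.
Solving 6.02 N ≥ 72.5 − 1.76: N ≥ 11.751. Round up → N = 12.
Step size = 2.37/4096 V = 0.57861 mV.
RMS noise = LSB/√12 = 167 µV.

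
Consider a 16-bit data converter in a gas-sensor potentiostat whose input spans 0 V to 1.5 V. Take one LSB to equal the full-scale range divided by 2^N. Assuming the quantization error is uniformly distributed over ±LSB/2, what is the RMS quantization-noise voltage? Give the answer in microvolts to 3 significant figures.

6.61 µV

Full-scale range = 1.5 V.
LSB = 1.5 V / 2^16 = 22.888 µV.
σ_q = LSB/√12 = 22.888 µV/3.4641 = 6.61 µV.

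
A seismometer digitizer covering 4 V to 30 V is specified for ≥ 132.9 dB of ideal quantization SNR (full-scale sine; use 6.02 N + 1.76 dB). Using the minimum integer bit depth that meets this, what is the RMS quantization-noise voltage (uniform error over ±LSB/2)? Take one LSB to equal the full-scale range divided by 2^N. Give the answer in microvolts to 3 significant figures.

Range = 30 − (4) = 26 V.
6.02 N + 1.76 ≥ 132.9 gives N ≥ 21.784, so the minimum integer is 22.
LSB = 26 V / 2^22 = 6.1989 µV.
σ_q = LSB/√12 = 6.1989 µV/3.4641 = 1.79 µV.

1.79 µV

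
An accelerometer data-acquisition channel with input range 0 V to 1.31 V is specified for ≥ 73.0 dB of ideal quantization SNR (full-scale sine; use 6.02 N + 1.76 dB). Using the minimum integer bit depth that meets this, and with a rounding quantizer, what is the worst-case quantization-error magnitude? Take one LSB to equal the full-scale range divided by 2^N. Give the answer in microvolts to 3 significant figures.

160 µV

Range is 1.31 V.
N ≥ (73.0 − 1.76)/6.02 = 11.834 → N_min = 12.
LSB = 1.31 V ÷ 2^12 = 1.31/4096 V = 319.82 µV.
|e|_max = LSB/2 = 160 µV.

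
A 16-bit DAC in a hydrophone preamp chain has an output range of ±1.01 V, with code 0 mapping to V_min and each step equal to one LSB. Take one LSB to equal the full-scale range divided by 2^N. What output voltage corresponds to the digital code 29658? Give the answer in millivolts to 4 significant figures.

The full-scale span is 1.01 − (-1.01) = 2.02 V. LSB = 2.02 V / 2^16.
Output = V_min + (29658/65536) × range = -1.01 + 0.452545 × 2.02 V
      = -1.01 V + 0.914141 V = -0.0958588 V.

-95.86 mV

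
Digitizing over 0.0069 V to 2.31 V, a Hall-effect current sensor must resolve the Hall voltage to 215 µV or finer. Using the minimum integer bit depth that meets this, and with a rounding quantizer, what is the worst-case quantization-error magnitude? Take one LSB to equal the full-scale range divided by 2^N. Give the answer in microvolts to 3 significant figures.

70.3 µV

Range = 2.31 − (0.0069) = 2.3031 V.
Required number of levels: 2.3031/215 µV = 10712; smallest N with 2^N ≥ that is 14.
One LSB is 2.3031 V / 16384 = 140.57 µV.
|e|_max = LSB/2 = 70.3 µV.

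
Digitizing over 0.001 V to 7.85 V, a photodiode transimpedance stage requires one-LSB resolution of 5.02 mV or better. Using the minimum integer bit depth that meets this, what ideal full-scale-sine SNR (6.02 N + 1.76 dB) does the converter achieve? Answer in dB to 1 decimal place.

68.0 dB

Full-scale range = 7.85 V − (0.001 V) = 7.849 V.
Required number of levels: 7.849/5.02 mV = 1563.5; smallest N with 2^N ≥ that is 11.
6.02(11) + 1.76 = 67.98 dB.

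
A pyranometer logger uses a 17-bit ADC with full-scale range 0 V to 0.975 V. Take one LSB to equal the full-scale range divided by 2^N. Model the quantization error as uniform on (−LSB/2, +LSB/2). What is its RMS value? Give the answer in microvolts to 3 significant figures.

Span = 0.975 V.
LSB = 0.975 V ÷ 2^17 = 0.975/131072 V = 7.4387 µV.
RMS of a uniform error over width LSB is LSB/√12 = 2.15 µV.

2.15 µV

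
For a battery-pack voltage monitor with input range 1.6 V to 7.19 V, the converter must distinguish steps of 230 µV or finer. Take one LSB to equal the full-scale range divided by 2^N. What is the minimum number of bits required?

Range = 7.19 − (1.6) = 5.59 V.
Need 2^N ≥ 5.59 V / 230 µV = 24300 → N_min = 15.

15 bits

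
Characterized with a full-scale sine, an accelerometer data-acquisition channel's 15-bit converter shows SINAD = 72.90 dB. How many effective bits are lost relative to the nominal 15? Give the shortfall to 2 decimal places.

3.18 bits

ENOB = (SINAD − 1.76)/6.02 = (72.90 − 1.76)/6.02 = 11.8173 bits.
Lost resolution: 15 − 11.8173 = 3.1827 bits.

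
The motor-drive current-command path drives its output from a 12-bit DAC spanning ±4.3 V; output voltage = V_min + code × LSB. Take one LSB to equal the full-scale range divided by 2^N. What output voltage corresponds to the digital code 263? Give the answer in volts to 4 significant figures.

-3.748 V

The full-scale span is 4.3 − (-4.3) = 8.6 V. LSB = 8.6 V / 2^12.
V_out = -4.3 + 263 × (8.6/4096) V
      = -4.3 + 0.552197 = -3.74780 V.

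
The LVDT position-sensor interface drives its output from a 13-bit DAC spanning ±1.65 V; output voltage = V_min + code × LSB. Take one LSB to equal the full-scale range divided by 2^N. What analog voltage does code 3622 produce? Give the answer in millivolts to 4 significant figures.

The full-scale span is 1.65 − (-1.65) = 3.3 V. LSB = 3.3 V / 2^13.
V_out = -1.65 + 3622 × (3.3/8192) V
      = -1.65 + 1.45906 = -0.190942 V.

-190.9 mV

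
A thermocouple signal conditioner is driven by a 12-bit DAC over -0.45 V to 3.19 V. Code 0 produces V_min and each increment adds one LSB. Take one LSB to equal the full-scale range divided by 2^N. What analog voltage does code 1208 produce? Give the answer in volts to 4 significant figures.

0.6235 V

Full-scale range = 3.19 V − (-0.45 V) = 3.64 V. LSB = 3.64 V / 2^12.
V_out = V_min + code × LSB = -0.45 V + 1208 × 3.64 V / 4096
      = -0.45 V + 1.07352 V = 0.623516 V.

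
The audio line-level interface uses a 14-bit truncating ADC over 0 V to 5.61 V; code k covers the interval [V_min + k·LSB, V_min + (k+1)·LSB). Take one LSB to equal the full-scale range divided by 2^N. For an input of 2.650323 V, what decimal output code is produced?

7740

Span = 5.61 V. LSB = 5.61 V / 2^14 ≈ 342.4 µV.
V_in − V_min = 2.650323 − (0) = 2.650323 V.
Divide by LSB: 2.650323 × 16384/5.61 = 7740.2660.
Truncating gives code 7740.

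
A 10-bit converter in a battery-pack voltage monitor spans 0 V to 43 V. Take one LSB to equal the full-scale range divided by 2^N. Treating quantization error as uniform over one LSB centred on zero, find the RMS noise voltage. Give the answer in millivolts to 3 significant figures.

Full-scale range = 43 V.
Step size = 43/1024 V = 41.992 mV.
V_rms = LSB/√12 = 41.992 mV / √12 = 12.1 mV.

12.1 mV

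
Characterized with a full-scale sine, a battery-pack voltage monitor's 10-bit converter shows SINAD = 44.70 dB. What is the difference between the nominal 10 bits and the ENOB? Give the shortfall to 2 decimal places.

Effective bits = (44.70 − 1.76)/6.02 = 7.1329.
10 − 7.1329 = 2.87 bits below nominal.

2.87 bits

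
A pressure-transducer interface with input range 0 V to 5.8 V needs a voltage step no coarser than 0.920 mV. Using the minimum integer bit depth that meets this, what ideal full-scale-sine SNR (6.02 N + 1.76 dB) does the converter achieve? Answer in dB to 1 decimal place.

80.0 dB

V_FS = 5.8 V.
Need 2^N ≥ 5.8 V / 0.920 mV = 6304 → N_min = 13.
Ideal SNR at N = 13: 6.02·13 + 1.76 = 80.0 dB.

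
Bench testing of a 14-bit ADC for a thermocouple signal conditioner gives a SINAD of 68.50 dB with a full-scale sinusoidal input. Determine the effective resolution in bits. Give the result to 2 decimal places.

(68.50 − 1.76) / 6.02 = 66.74/6.02 = 11.0864 effective bits.

11.09 bits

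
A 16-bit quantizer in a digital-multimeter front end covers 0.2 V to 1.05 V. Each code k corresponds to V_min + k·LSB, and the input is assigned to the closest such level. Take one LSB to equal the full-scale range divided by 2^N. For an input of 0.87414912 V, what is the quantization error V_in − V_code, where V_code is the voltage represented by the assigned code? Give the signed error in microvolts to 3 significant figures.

Full-scale range = 1.05 V − (0.2 V) = 0.85 V. LSB = 0.85 V / 2^16 ≈ 12.97 µV.
(V_in − V_min)/LSB = (0.87414912 − (0.2)) × 65536/0.85 = 51977.6903 → nearest code k = 51978.
V_code = 0.2 + (51978/65536) × 0.85 = 0.87415313721 V.
e = 0.87414912 − (0.87415313721) = −4.02 µV.

−4.02 µV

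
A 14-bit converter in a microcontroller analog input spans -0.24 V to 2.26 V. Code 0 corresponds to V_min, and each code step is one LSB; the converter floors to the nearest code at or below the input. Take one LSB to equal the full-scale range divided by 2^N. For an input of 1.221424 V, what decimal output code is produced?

Span: 2.26 V − (-0.24 V) = 2.5 V. LSB = 2.5 V / 2^14 ≈ 152.6 µV.
V_in − V_min = 1.221424 − (-0.24) = 1.461424 V.
Divide by LSB: 1.461424 × 16384/2.5 = 9577.5883.
Truncating gives code 9577.

9577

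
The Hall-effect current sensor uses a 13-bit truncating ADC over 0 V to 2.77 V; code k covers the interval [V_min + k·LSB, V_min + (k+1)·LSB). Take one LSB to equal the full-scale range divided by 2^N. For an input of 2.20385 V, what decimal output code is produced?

V_FS = 2.77 V. LSB = 2.77 V / 2^13 ≈ 338.1 µV.
(V_in − V_min) × 2^13/range = (2.20385 − (0)) × 8192/2.77 = 6517.668.
Floor → code = 6517.

6517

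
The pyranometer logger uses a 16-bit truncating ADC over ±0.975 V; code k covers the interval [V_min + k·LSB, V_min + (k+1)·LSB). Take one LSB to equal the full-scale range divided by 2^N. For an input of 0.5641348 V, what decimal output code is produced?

Span: 0.975 V − (-0.975 V) = 1.95 V. LSB = 1.95 V / 2^16 ≈ 29.75 µV.
code = ⌊(V_in − V_min)/LSB⌋ = ⌊(V_in − V_min) × 2^16 / range⌋
     = ⌊(0.5641348 − (-0.975)) × 65536 / 1.95⌋ = ⌊1.5391348 × 65536/1.95⌋
     = ⌊51727.558⌋ = 51727.

51727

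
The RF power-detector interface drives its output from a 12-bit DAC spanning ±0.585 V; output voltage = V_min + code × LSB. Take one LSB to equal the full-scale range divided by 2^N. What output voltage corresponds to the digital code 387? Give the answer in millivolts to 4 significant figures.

-474.5 mV

The full-scale span is 0.585 − (-0.585) = 1.17 V. LSB = 1.17 V / 2^12.
Output = V_min + (387/4096) × range = -0.585 + 0.0944824 × 1.17 V
      = -0.585 V + 0.110544 V = -0.474456 V.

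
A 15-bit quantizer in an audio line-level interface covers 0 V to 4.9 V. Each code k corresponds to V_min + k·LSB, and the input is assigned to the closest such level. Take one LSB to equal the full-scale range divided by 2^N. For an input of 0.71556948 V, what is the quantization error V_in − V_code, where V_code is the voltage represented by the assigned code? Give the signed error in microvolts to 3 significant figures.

+39.1 µV

Span = 4.9 V. LSB = 4.9 V / 2^15 ≈ 149.5 µV.
(V_in − V_min)/LSB = (0.71556948 − (0)) × 32768/4.9 = 4785.2614 → nearest code k = 4785.
V_code = 0 + (4785/32768) × 4.9 = 0.71553039551 V.
V_in − V_code = 0.71556948 − (0.71553039551) = +39.1 µV.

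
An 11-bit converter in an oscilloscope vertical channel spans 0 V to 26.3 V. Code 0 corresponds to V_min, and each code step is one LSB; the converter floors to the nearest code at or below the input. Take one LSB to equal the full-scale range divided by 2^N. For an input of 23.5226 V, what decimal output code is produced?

1831

V_FS = 26.3 V. LSB = 26.3 V / 2^11 ≈ 12.84 mV.
(V_in − V_min) × 2^11/range = (23.5226 − (0)) × 2048/26.3 = 1831.722.
Floor → code = 1831.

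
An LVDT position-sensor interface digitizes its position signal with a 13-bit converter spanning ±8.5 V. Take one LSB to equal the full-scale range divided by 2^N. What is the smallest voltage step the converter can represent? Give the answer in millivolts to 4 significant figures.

2.075 mV

The full-scale span is 8.5 − (-8.5) = 17 V.
2^13 = 8192 levels.
LSB = 17 V / 2^13 = 2.075 mV.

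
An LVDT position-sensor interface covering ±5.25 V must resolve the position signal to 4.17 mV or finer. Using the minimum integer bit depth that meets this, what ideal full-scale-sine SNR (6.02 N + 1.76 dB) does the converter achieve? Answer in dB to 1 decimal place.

Range = 5.25 − (-5.25) = 10.5 V.
Levels needed ≥ 10.5/4.17 mV = 2518. 2^12 = 4096 suffices, so N_min = 12.
Ideal SNR at N = 12: 6.02·12 + 1.76 = 74.0 dB.

74.0 dB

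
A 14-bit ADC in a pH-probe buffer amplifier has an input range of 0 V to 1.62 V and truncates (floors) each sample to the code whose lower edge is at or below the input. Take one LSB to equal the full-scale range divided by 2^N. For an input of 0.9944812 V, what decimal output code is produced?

10057

Full-scale range = 1.62 V. LSB = 1.62 V / 2^14 ≈ 98.88 µV.
code = ⌊(V_in − V_min)/LSB⌋ = ⌊(V_in − V_min) × 2^14 / range⌋
     = ⌊(0.9944812 − (0)) × 16384 / 1.62⌋ = ⌊0.9944812 × 16384/1.62⌋
     = ⌊10057.765⌋ = 10057.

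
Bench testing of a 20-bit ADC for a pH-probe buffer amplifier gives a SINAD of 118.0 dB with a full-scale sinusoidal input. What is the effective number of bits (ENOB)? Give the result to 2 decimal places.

19.31 bits

Inverting SNR = 6.02 N + 1.76: N_eff = (118.0 − 1.76)/6.02 = 19.3090.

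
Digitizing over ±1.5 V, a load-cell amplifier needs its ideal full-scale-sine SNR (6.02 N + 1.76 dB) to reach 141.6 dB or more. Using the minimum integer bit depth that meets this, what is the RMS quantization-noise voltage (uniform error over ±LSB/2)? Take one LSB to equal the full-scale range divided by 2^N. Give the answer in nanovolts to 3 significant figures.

51.6 nV

The full-scale span is 1.5 − (-1.5) = 3 V.
Solving 6.02 N ≥ 141.6 − 1.76: N ≥ 23.229. Round up → N = 24.
LSB = 3 V ÷ 2^24 = 3/16777216 V = 178.81 nV.
V_rms = LSB/√12 = 51.6 nV.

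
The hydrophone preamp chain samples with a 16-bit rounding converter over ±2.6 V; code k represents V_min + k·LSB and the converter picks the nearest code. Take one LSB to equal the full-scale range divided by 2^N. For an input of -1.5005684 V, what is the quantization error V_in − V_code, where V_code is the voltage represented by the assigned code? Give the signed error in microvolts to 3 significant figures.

+17.5 µV

Full-scale range = 2.6 V − (-2.6 V) = 5.2 V. LSB = 5.2 V / 2^16 ≈ 79.35 µV.
(-1.5005684 − (-2.6)) / LSB = 1.0994316 × 65536/5.2 = 13856.2210. Nearest integer: k = 13856.
V_code = V_min + k × range/2^16 = -2.6 + 13856 × 5.2/65536 = -1.5005859375 V.
Error = V_in − V_code = -1.5005684 − (-1.5005859375) = +17.5 µV.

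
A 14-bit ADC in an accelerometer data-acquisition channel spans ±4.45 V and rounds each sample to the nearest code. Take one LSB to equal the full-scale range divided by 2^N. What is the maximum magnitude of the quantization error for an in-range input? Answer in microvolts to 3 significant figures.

272 µV

Span: 4.45 V − (-4.45 V) = 8.9 V.
Step size = 8.9/16384 V = 0.54321 mV.
A rounding quantizer has |error| ≤ LSB/2 = 272 µV.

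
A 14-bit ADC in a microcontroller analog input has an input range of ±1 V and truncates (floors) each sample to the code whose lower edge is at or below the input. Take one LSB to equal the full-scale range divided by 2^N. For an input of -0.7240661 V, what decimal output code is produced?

2260

Full-scale range = 1 V − (-1 V) = 2 V. LSB = 2 V / 2^14 ≈ 122.1 µV.
code = ⌊(V_in − V_min)/LSB⌋ = ⌊(V_in − V_min) × 2^14 / range⌋
     = ⌊(-0.7240661 − (-1)) × 16384 / 2⌋ = ⌊0.2759339 × 16384/2⌋
     = ⌊2260.451⌋ = 2260.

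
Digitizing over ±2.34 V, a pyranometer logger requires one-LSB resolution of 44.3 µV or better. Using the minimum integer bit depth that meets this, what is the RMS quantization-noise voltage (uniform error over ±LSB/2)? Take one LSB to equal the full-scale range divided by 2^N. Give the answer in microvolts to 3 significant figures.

Full-scale range = 2.34 V − (-2.34 V) = 4.68 V.
Levels needed ≥ 4.68/44.3 µV = 105600. 2^17 = 131072 suffices, so N_min = 17.
LSB = 4.68 V / 2^17 = 35.706 µV.
RMS noise = LSB/√12 = 10.3 µV.

10.3 µV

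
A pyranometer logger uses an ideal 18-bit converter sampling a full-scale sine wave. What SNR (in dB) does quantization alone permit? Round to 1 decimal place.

110.1 dB

For an ideal N-bit converter with full-scale sine input, SNR = 6.02 N + 1.76 dB. SNR = 6.02 × 18 + 1.76 = 108.36 + 1.76 = 110.12 dB.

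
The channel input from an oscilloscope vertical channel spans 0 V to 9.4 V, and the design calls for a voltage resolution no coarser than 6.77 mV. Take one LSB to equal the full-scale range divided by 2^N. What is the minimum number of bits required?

11 bits

Range is 9.4 V.
9.4 V / 6.77 mV = 1388. Since 2^10 = 1024 and 2^11 = 2048, N = 11.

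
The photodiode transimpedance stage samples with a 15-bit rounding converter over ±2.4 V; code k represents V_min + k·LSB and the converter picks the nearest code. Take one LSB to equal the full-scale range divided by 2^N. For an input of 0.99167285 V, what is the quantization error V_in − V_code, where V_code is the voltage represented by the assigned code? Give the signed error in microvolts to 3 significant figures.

−26.4 µV

Full-scale range = 2.4 V − (-2.4 V) = 4.8 V. LSB = 4.8 V / 2^15 ≈ 146.5 µV.
(0.99167285 − (-2.4)) / LSB = 3.39167285 × 32768/4.8 = 23153.8200. Nearest integer: k = 23154.
V_code = -2.4 + (23154/32768) × 4.8 = 0.99169921875 V.
e = 0.99167285 − (0.99169921875) = −26.4 µV.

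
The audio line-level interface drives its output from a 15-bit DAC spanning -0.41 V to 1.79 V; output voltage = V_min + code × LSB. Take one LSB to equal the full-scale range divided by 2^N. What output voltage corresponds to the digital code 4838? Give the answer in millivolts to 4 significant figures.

-85.18 mV

Full-scale range = 1.79 V − (-0.41 V) = 2.2 V. LSB = 2.2 V / 2^15.
V_out = V_min + code × LSB = -0.41 V + 4838 × 2.2 V / 32768
      = -0.41 + 0.324817 = -0.0851831 V.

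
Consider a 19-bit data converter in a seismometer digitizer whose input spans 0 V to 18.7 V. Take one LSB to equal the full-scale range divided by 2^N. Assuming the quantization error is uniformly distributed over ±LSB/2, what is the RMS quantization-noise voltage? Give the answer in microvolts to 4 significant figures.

Range is 18.7 V.
Step size = 18.7/524288 V = 35.6674 µV.
V_rms = LSB/√12 = 35.6674 µV / √12 = 10.30 µV.

10.30 µV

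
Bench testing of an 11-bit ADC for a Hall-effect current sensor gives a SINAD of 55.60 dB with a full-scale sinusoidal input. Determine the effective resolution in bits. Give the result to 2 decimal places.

ENOB = (55.60 − 1.76)/6.02 = 8.9435 bits.

8.94 bits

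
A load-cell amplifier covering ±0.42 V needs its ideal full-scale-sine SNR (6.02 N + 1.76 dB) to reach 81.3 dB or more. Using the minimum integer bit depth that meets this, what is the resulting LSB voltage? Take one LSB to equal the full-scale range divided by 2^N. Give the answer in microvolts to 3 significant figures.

51.3 µV

Range = 0.42 − (-0.42) = 0.84 V.
6.02 N + 1.76 ≥ 81.3 gives N ≥ 13.213, so the minimum integer is 14.
One LSB is 0.84 V / 16384 = 51.3 µV.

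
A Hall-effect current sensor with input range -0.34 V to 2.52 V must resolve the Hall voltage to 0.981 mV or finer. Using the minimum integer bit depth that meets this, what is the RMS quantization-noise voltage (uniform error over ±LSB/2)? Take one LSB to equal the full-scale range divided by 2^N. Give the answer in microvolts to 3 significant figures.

202 µV

The full-scale span is 2.52 − (-0.34) = 2.86 V.
Need 2^N ≥ 2.86 V / 0.981 mV = 2915 → N_min = 12.
One LSB is 2.86 V / 4096 = 0.69824 mV.
σ_q = LSB/√12 = 0.69824 mV/3.4641 = 202 µV.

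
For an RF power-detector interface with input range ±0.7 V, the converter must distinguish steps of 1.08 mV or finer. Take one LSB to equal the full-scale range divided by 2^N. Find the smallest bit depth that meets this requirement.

The full-scale span is 0.7 − (-0.7) = 1.4 V.
Required number of levels: 1.4/1.08 mV = 1296.3; smallest N with 2^N ≥ that is 11.

11 bits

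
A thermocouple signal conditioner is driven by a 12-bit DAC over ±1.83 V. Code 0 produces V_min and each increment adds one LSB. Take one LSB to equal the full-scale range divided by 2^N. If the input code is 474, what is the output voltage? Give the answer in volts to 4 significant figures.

-1.406 V

Span: 1.83 V − (-1.83 V) = 3.66 V. LSB = 3.66 V / 2^12.
V_out = -1.83 + 474 × (3.66/4096) V
      = -1.83 V + 0.423545 V = -1.40646 V.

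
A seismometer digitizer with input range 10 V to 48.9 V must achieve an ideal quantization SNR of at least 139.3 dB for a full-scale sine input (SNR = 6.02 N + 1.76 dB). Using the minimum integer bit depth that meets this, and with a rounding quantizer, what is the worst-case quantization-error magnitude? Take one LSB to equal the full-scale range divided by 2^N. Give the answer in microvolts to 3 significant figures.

2.32 µV

The full-scale span is 48.9 − (10) = 38.9 V.
6.02 N + 1.76 ≥ 139.3 gives N ≥ 22.847, so the minimum integer is 23.
Step size = 38.9/8388608 V = 4.6372 µV.
Half an LSB is 2.32 µV.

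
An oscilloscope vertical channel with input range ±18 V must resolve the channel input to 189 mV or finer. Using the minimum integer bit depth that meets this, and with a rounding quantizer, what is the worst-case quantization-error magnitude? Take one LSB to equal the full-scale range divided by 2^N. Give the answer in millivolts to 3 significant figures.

70.3 mV

Range = 18 − (-18) = 36 V.
Required number of levels: 36/189 mV = 190.48; smallest N with 2^N ≥ that is 8.
LSB = 36 V ÷ 2^8 = 36/256 V = 140.63 mV.
Max error for round-to-nearest is LSB/2 = 70.3 mV.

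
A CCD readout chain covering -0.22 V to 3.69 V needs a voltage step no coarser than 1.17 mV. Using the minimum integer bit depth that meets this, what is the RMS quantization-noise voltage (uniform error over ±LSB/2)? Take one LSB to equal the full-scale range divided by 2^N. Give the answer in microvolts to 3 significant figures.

276 µV

Span: 3.69 V − (-0.22 V) = 3.91 V.
3.91 V / 1.17 mV = 3342. Since 2^11 = 2048 and 2^12 = 4096, N = 12.
LSB = 3.91 V / 2^12 = 0.95459 mV.
σ_q = LSB/√12 = 0.95459 mV/3.4641 = 276 µV.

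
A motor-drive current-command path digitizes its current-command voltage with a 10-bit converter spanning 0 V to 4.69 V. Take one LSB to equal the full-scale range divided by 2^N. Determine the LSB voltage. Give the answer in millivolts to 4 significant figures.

4.580 mV

V_FS = 4.69 V.
2^10 = 1024 levels.
Step size = 4.69/1024 V = 4.580 mV.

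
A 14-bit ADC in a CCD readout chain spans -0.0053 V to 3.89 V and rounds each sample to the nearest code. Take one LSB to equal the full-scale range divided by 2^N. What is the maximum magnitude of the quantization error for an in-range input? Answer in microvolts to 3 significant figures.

119 µV

The full-scale span is 3.89 − (-0.0053) = 3.8953 V.
LSB = 3.8953 V ÷ 2^14 = 3.8953/16384 V = 237.75 µV.
Worst-case error for round-to-nearest is half an LSB: 119 µV.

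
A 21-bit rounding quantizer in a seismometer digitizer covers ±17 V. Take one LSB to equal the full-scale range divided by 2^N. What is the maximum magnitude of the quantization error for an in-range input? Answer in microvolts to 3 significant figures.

8.11 µV

The full-scale span is 17 − (-17) = 34 V.
One LSB is 34 V / 2097152 = 16.212 µV.
|e|_max = LSB/2 = 8.11 µV.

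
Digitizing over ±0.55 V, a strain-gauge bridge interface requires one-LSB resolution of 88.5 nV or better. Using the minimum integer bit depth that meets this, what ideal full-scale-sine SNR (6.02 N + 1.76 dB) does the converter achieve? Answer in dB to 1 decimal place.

146.2 dB

Range = 0.55 − (-0.55) = 1.1 V.
Need 2^N ≥ 1.1 V / 88.5 nV = 1.243e7 → N_min = 24.
Ideal SNR at N = 24: 6.02·24 + 1.76 = 146.2 dB.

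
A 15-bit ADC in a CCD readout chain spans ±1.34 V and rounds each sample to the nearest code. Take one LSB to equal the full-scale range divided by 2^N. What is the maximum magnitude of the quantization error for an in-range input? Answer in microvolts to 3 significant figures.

40.9 µV

Range = 1.34 − (-1.34) = 2.68 V.
One LSB is 2.68 V / 32768 = 81.787 µV.
|e|_max = LSB/2 = 40.9 µV.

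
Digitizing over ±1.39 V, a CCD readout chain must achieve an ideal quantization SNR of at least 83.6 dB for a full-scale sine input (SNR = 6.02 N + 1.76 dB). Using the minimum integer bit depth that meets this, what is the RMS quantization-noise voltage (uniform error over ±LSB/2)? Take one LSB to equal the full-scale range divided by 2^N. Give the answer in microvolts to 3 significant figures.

Range = 1.39 − (-1.39) = 2.78 V.
Solving 6.02 N ≥ 83.6 − 1.76: N ≥ 13.595. Round up → N = 14.
Step size = 2.78/16384 V = 169.68 µV.
σ_q = LSB/√12 = 169.68 µV/3.4641 = 49.0 µV.

49.0 µV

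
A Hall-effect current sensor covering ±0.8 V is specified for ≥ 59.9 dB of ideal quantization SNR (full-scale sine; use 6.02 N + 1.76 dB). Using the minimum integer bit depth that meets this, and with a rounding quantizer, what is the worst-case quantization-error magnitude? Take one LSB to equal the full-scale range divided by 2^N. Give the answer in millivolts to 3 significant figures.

The full-scale span is 0.8 − (-0.8) = 1.6 V.
Solving 6.02 N ≥ 59.9 − 1.76: N ≥ 9.658. Round up → N = 10.
LSB = 1.6 V / 2^10 = 1.5625 mV.
Max error for round-to-nearest is LSB/2 = 0.781 mV.

0.781 mV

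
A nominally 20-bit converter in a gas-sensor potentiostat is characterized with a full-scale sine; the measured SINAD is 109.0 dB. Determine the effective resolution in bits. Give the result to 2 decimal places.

17.81 bits

Inverting SNR = 6.02 N + 1.76: N_eff = (109.0 − 1.76)/6.02 = 17.8140.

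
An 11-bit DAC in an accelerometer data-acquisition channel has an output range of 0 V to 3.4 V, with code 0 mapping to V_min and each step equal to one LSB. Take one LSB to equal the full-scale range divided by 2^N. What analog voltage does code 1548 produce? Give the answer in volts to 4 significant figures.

V_FS = 3.4 V. LSB = 3.4 V / 2^11.
Output = V_min + (1548/2048) × range = 0 + 0.755859 × 3.4 V
      = 0 + 2.56992 = 2.56992 V.

2.570 V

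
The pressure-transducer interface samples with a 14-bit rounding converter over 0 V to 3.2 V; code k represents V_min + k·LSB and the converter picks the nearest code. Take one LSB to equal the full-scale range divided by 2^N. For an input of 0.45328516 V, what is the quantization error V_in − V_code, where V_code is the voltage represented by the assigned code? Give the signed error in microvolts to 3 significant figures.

−35.2 µV

V_FS = 3.2 V. LSB = 3.2 V / 2^14 ≈ 195.3 µV.
(V_in − V_min)/LSB = (0.45328516 − (0)) × 16384/3.2 = 2320.8200 → nearest code k = 2321.
V_code = 0 + (2321/16384) × 3.2 = 0.45332031250 V.
e = 0.45328516 − (0.45332031250) = −35.2 µV.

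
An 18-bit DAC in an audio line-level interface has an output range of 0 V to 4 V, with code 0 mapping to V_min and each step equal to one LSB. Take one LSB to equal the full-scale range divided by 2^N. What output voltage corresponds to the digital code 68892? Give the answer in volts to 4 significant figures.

Full-scale range = 4 V. LSB = 4 V / 2^18.
V_out = 0 + 68892 × (4/262144) V
      = 0 + 1.05121 = 1.05121 V.

1.051 V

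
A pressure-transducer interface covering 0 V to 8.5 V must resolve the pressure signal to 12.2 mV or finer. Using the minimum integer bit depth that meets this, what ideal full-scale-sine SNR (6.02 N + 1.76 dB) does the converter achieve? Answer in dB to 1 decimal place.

Span = 8.5 V.
Required number of levels: 8.5/12.2 mV = 696.72; smallest N with 2^N ≥ that is 10.
SNR = 6.02 × 10 + 1.76 = 61.96 dB.

62.0 dB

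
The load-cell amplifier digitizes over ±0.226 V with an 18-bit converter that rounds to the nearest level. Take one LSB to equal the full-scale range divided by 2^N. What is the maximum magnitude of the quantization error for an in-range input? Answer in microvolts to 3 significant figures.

0.862 µV

The full-scale span is 0.226 − (-0.226) = 0.452 V.
LSB = 0.452 V / 2^18 = 1.7242 µV.
A rounding quantizer has |error| ≤ LSB/2 = 0.862 µV.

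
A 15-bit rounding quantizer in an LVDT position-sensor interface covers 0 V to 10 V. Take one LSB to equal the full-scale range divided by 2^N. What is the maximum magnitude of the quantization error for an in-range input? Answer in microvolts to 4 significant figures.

152.6 µV

Span = 10 V.
One LSB is 10 V / 32768 = 305.176 µV.
A rounding quantizer has |error| ≤ LSB/2 = 152.6 µV.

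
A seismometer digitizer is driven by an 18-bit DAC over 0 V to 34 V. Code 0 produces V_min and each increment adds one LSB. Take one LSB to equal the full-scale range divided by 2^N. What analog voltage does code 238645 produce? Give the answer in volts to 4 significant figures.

30.95 V

V_FS = 34 V. LSB = 34 V / 2^18.
V_out = V_min + code × LSB = 0 V + 238645 × 34 V / 262144
      = 0 + 30.9522 = 30.9522 V.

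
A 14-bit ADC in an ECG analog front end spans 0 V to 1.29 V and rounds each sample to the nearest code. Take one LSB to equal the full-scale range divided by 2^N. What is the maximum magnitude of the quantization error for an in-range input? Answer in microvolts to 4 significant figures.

Range is 1.29 V.
LSB = 1.29 V ÷ 2^14 = 1.29/16384 V = 78.7354 µV.
|e|_max = LSB/2 = 39.37 µV.

39.37 µV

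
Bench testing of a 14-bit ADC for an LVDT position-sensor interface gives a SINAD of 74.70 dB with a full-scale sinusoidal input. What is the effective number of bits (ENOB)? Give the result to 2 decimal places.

12.12 bits

ENOB = (SINAD − 1.76) / 6.02 = (74.70 − 1.76) / 6.02 = 72.94 / 6.02 = 12.1163.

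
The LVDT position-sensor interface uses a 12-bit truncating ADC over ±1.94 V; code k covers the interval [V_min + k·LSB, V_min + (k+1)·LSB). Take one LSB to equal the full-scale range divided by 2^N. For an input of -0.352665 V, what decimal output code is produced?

1675

The full-scale span is 1.94 − (-1.94) = 3.88 V. LSB = 3.88 V / 2^12 ≈ 0.9473 mV.
code = ⌊(V_in − V_min)/LSB⌋ = ⌊(V_in − V_min) × 2^12 / range⌋
     = ⌊(-0.352665 − (-1.94)) × 4096 / 3.88⌋ = ⌊1.587335 × 4096/3.88⌋
     = ⌊1675.702⌋ = 1675.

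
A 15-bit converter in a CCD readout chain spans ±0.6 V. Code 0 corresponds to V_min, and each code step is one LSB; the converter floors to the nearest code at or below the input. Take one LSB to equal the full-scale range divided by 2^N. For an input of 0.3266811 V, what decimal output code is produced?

Full-scale range = 0.6 V − (-0.6 V) = 1.2 V. LSB = 1.2 V / 2^15 ≈ 36.62 µV.
(V_in − V_min) × 2^15/range = (0.3266811 − (-0.6)) × 32768/1.2 = 25304.572.
Floor → code = 25304.

25304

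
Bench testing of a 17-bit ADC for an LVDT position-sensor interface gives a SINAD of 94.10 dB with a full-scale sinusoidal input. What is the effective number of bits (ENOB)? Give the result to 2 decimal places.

ENOB = (94.10 − 1.76)/6.02 = 15.3389 bits.

15.34 bits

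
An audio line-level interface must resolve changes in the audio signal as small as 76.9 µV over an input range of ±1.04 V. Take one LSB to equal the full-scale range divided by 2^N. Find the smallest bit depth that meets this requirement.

15 bits

Span: 1.04 V − (-1.04 V) = 2.08 V.
Need 2^N ≥ 2.08 V / 76.9 µV = 27050 → N_min = 15.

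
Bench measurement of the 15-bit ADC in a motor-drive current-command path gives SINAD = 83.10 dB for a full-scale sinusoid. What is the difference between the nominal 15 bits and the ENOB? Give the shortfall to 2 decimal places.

1.49 bits

N_eff = (83.10 − 1.76)/6.02 = 13.5116 bits.
Shortfall = 15 − 13.5116 = 1.4884 bits.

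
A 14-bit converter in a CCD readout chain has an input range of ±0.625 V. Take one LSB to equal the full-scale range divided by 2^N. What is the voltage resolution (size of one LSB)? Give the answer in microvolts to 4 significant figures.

76.29 µV

Span: 0.625 V − (-0.625 V) = 1.25 V.
2^14 = 16384 levels.
LSB = 1.25 V / 2^14 = 76.29 µV.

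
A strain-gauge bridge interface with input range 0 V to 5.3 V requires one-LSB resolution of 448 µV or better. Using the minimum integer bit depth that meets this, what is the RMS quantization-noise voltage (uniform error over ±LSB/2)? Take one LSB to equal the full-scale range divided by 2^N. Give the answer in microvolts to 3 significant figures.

93.4 µV

Full-scale range = 5.3 V.
Required number of levels: 5.3/448 µV = 11830; smallest N with 2^N ≥ that is 14.
Step size = 5.3/16384 V = 323.49 µV.
RMS noise = LSB/√12 = 93.4 µV.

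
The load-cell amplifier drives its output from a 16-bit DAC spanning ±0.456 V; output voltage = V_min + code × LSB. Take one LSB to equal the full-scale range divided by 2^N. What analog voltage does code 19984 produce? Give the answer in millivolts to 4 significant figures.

-177.9 mV

Full-scale range = 0.456 V − (-0.456 V) = 0.912 V. LSB = 0.912 V / 2^16.
V_out = -0.456 + 19984 × (0.912/65536) V
      = -0.456 V + 0.278098 V = -0.177902 V.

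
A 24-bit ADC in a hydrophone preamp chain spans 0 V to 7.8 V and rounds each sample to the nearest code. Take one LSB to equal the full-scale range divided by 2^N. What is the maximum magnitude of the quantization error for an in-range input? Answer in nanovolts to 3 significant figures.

V_FS = 7.8 V.
One LSB is 7.8 V / 16777216 = 464.92 nV.
A rounding quantizer has |error| ≤ LSB/2 = 232 nV.

232 nV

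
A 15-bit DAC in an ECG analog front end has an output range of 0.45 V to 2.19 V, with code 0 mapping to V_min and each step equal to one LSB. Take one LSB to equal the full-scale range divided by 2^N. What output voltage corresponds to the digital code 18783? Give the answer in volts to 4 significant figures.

Full-scale range = 2.19 V − (0.45 V) = 1.74 V. LSB = 1.74 V / 2^15.
Output = V_min + (18783/32768) × range = 0.45 + 0.573212 × 1.74 V
      = 0.45 V + 0.997388 V = 1.44739 V.

1.447 V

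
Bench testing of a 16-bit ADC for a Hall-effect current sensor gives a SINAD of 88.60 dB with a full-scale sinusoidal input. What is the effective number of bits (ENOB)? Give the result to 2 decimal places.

Inverting SNR = 6.02 N + 1.76: N_eff = (88.60 − 1.76)/6.02 = 14.4252.

14.43 bits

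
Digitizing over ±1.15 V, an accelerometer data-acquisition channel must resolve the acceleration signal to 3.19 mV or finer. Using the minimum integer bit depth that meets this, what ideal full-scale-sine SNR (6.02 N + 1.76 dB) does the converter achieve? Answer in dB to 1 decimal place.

62.0 dB

Range = 1.15 − (-1.15) = 2.3 V.
Levels needed ≥ 2.3/3.19 mV = 721.0. 2^10 = 1024 suffices, so N_min = 10.
Ideal SNR at N = 10: 6.02·10 + 1.76 = 62.0 dB.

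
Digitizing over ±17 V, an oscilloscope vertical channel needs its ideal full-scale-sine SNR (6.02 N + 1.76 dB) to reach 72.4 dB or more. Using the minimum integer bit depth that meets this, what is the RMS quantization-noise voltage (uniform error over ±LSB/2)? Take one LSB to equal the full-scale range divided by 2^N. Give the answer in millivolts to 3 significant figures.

2.40 mV

Range = 17 − (-17) = 34 V.
Required N = ⌈(72.4 − 1.76)/6.02⌉ = ⌈11.734⌉ = 12.
One LSB is 34 V / 4096 = 8.3008 mV.
σ_q = LSB/√12 = 8.3008 mV/3.4641 = 2.40 mV.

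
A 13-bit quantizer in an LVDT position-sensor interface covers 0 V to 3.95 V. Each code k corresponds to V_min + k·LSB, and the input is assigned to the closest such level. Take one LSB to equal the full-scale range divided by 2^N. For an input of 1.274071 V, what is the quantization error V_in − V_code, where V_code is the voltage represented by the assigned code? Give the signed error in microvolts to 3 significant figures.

Span = 3.95 V. LSB = 3.95 V / 2^13 ≈ 482.2 µV.
(V_in − V_min)/LSB = (1.274071 − (0)) × 8192/3.95 = 2642.3265 → nearest code k = 2642.
V_code = V_min + k × range/2^13 = 0 + 2642 × 3.95/8192 = 1.273913574 V.
e = 1.274071 − (1.273913574) = +157 µV.

+157 µV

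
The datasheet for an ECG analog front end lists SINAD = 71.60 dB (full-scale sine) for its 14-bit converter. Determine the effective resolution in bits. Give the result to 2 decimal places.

11.60 bits

ENOB = (71.60 − 1.76)/6.02 = 11.6013 bits.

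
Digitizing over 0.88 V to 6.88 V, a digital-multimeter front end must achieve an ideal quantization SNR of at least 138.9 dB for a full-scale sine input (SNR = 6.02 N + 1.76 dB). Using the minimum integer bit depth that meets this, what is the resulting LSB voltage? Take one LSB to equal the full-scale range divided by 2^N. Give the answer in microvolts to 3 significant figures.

0.715 µV

Range = 6.88 − (0.88) = 6 V.
Required N = ⌈(138.9 − 1.76)/6.02⌉ = ⌈22.781⌉ = 23.
LSB = 6 V ÷ 2^23 = 6/8388608 V = 0.715 µV.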